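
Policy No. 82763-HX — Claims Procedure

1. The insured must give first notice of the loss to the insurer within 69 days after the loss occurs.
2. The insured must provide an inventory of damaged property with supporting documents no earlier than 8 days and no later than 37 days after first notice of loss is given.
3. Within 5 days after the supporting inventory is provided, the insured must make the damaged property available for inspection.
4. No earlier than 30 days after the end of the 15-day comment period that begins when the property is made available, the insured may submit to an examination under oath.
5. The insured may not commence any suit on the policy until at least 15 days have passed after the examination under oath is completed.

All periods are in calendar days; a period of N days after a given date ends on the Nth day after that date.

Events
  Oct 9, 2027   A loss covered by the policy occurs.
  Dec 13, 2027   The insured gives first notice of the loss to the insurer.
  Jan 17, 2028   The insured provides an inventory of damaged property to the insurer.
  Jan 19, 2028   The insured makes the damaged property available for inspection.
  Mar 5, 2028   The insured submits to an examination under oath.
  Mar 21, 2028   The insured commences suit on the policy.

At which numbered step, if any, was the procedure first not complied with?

None — every step was satisfied

Step 1: 69 days after Oct 9, 2027 (when the loss occurs) is Dec 17, 2027; Dec 13, 2027 is within that limit.
Step 2: the window is 8–37 days after Dec 13, 2027 (when first notice of loss is given), so Dec 21, 2027 through Jan 19, 2028; Jan 17, 2028 falls inside that range.
Step 3: 5 days after Jan 17, 2028 (when the supporting inventory is provided) is Jan 22, 2028; done Jan 19, 2028 — timely.
Step 4: the earliest permitted date is 30 days after Feb 3, 2028 (end of the 15-day comment period, which began when the property is made available on Jan 19, 2028), i.e. Mar 4, 2028; Mar 5, 2028 is on or after that date.
Step 5: the earliest permitted date is 15 days after Mar 5, 2028 (when the examination under oath is completed), i.e. Mar 20, 2028; done Mar 21, 2028 — permitted.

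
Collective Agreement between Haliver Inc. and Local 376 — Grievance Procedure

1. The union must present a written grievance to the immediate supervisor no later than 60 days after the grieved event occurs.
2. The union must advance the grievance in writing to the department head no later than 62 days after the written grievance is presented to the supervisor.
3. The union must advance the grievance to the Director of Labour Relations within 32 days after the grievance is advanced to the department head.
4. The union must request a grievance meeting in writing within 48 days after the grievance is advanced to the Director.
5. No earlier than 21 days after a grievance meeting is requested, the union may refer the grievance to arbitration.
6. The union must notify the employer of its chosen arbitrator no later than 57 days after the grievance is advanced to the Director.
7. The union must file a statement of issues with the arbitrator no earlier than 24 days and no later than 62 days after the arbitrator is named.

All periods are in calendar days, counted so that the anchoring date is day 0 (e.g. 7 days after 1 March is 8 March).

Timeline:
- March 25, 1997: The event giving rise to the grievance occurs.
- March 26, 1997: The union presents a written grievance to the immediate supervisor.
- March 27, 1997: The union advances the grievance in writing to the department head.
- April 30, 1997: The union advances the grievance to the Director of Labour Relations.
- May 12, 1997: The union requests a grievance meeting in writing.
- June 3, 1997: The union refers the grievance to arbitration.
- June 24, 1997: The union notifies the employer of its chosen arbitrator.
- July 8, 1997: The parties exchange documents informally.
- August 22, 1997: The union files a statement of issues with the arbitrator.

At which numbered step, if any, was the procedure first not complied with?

Step 3

(1) due by March 25, 1997 + 60 days = May 24, 1997; done March 26, 1997 — timely.
(2) due by March 26, 1997 + 62 days = May 27, 1997; completed March 27, 1997, before the deadline.
(3) due by March 27, 1997 + 32 days = April 28, 1997; April 30, 1997 misses that deadline by 2 days.
No need to go further; step 3 was not satisfied.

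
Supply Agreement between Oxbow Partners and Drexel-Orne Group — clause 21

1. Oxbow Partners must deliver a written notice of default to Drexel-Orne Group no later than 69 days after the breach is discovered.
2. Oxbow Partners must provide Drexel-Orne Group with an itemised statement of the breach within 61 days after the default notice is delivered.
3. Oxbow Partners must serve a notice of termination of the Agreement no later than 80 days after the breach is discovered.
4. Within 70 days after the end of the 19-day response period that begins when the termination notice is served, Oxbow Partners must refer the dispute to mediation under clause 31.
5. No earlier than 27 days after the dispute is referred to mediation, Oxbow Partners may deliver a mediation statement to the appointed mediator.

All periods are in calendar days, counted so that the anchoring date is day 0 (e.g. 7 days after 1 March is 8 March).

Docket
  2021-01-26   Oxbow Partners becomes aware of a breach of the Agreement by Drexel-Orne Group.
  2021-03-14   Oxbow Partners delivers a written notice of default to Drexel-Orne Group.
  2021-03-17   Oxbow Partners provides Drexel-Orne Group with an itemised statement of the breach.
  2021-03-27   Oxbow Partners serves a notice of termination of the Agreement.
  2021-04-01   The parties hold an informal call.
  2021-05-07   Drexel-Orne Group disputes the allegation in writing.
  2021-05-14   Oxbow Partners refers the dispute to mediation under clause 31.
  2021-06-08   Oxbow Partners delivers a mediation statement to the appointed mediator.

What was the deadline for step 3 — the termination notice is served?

2021-04-16

Step 3 runs from 2021-01-26, when the breach is discovered. 80 days after 2021-01-26 is 2021-04-16.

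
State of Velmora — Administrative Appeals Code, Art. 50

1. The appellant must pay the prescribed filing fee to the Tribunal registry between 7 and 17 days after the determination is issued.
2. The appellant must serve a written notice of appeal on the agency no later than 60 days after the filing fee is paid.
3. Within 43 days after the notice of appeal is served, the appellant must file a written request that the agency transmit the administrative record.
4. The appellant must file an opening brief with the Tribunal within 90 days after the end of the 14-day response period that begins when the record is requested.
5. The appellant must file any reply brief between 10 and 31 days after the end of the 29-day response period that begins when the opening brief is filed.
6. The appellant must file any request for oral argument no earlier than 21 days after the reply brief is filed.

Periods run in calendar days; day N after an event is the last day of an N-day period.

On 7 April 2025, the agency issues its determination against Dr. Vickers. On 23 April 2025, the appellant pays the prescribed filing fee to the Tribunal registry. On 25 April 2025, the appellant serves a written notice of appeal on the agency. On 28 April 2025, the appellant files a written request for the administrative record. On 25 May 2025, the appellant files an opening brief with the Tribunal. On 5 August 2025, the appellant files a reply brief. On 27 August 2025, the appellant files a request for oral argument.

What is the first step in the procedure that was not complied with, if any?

(1) the permitted window runs from 7 April 2025 + 7 = 14 April 2025 to 7 April 2025 + 17 = 24 April 2025; 23 April 2025 falls inside that range.
(2) due by 23 April 2025 + 60 days = 22 June 2025; 25 April 2025 is within that limit.
(3) due by 25 April 2025 + 43 days = 7 June 2025; 28 April 2025 is within that limit.
(4) due by 12 May 2025 + 90 days = 10 August 2025; done 25 May 2025 — timely.
(5) the permitted window runs from 23 June 2025 + 10 = 3 July 2025 to 23 June 2025 + 31 = 24 July 2025; 5 August 2025 is 12 days past the end of the window.

Step 5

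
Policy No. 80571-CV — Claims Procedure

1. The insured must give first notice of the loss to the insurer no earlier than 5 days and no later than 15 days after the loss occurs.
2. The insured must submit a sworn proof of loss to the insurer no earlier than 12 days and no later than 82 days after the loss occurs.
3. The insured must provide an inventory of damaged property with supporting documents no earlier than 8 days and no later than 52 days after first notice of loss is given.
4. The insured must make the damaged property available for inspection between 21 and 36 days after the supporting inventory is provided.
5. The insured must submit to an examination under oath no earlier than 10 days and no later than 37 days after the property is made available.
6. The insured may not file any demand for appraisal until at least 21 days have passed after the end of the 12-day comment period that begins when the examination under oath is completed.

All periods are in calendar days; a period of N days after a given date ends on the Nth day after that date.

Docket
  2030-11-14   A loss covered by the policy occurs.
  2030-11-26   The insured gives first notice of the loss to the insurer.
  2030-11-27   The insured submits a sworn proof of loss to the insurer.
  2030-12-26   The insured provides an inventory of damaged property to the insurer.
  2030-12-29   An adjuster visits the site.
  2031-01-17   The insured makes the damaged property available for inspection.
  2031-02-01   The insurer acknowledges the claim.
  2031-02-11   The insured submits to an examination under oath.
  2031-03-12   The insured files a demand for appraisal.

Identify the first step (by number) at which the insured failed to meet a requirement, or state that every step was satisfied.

Step 6

(1) the permitted window runs from 2030-11-14 + 5 = 2030-11-19 to 2030-11-14 + 15 = 2030-11-29; done 2030-11-26, which is between those dates.
(2) the permitted window runs from 2030-11-14 + 12 = 2030-11-26 to 2030-11-14 + 82 = 2031-02-04; done 2030-11-27, which is between those dates.
(3) the permitted window runs from 2030-11-26 + 8 = 2030-12-04 to 2030-11-26 + 52 = 2031-01-17; done 2030-12-26, which is between those dates.
(4) the permitted window runs from 2030-12-26 + 21 = 2031-01-16 to 2030-12-26 + 36 = 2031-01-31; 2031-01-17 falls inside that range.
(5) the permitted window runs from 2031-01-17 + 10 = 2031-01-27 to 2031-01-17 + 37 = 2031-02-23; done 2031-02-11, which is between those dates.
(6) permitted from 2031-02-23 + 21 days = 2031-03-16 onward; 2031-03-12 is 4 days before the earliest permitted date.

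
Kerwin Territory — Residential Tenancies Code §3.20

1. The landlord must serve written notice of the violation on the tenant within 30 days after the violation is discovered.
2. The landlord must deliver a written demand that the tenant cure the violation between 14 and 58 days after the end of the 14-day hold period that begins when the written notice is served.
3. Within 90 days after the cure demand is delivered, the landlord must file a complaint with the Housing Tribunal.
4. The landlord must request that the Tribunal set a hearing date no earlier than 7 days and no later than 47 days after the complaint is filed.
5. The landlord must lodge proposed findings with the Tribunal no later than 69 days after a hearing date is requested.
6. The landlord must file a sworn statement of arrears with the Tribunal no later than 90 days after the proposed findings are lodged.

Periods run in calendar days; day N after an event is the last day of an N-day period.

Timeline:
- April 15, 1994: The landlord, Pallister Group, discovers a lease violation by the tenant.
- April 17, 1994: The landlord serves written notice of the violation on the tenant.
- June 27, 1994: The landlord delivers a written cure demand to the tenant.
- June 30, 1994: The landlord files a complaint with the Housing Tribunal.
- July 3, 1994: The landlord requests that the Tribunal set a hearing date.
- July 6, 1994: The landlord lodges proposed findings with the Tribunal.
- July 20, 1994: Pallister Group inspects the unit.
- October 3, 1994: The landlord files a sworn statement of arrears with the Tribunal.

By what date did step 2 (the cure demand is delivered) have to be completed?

The written notice is served on April 17, 1994; the 14-day hold period therefore ends May 1, 1994, and step 2 runs from that date. The window is 14–58 days after May 1, 1994; it closes on June 28, 1994.

June 28, 1994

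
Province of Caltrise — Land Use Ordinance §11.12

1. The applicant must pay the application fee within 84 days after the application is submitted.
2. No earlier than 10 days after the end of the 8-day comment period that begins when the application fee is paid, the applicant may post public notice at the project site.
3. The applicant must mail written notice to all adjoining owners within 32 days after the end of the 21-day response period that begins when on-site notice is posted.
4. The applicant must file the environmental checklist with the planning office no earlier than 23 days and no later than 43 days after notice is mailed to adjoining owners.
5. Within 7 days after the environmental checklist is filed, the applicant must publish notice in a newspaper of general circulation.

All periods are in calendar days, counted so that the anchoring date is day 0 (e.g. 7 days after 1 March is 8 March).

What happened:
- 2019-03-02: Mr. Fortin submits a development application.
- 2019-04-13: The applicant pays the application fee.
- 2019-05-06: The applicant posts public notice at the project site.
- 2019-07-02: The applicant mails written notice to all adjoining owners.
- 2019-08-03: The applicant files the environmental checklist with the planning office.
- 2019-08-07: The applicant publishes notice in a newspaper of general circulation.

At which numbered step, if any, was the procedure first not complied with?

Step 3

(1) due by 2019-03-02 + 84 days = 2019-05-25; 2019-04-13 is within that limit.
(2) permitted from 2019-04-21 + 10 days = 2019-05-01 onward; done 2019-05-06, after the minimum wait.
(3) due by 2019-05-27 + 32 days = 2019-06-28; 2019-07-02 misses that deadline by 4 days.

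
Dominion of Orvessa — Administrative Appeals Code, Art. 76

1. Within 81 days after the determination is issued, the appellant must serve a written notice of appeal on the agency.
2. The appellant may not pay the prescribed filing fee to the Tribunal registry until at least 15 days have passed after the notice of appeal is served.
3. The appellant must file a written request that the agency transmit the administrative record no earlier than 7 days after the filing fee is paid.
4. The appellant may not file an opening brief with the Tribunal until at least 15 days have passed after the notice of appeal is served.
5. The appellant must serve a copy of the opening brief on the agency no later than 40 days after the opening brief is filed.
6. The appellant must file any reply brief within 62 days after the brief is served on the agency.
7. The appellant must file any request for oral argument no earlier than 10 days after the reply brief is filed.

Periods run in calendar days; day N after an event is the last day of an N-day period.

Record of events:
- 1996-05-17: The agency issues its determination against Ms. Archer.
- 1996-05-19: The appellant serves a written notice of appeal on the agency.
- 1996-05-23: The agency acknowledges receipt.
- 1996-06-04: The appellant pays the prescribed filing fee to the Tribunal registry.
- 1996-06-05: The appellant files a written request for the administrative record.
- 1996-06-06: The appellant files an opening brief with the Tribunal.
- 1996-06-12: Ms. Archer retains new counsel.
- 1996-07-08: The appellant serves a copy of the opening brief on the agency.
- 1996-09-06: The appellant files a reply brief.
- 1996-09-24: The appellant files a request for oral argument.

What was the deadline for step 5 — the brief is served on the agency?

1996-07-16

Step 5 runs from 1996-06-06, when the opening brief is filed. 40 days after 1996-06-06 is 1996-07-16.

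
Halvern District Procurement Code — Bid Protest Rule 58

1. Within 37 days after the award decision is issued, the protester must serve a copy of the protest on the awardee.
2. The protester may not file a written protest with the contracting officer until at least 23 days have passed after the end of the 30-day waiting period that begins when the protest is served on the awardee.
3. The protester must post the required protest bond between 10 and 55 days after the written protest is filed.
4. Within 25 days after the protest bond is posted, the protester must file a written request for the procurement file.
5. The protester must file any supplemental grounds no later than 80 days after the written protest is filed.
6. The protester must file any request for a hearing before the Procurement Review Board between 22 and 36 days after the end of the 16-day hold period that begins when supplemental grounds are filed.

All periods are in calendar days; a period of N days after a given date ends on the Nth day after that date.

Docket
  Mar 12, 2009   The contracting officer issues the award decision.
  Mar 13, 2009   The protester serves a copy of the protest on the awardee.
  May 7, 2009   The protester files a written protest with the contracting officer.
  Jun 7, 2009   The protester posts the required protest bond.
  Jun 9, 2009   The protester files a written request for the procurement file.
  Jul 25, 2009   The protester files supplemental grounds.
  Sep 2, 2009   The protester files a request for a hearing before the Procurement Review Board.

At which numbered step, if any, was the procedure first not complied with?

None — every step was satisfied

(1) due by Mar 12, 2009 + 37 days = Apr 18, 2009; done Mar 13, 2009 — timely.
(2) permitted from Apr 12, 2009 + 23 days = May 5, 2009 onward; May 7, 2009 is on or after that date.
(3) the permitted window runs from May 7, 2009 + 10 = May 17, 2009 to May 7, 2009 + 55 = Jul 1, 2009; done Jun 7, 2009, which is between those dates.
(4) due by Jun 7, 2009 + 25 days = Jul 2, 2009; Jun 9, 2009 is within that limit.
(5) due by May 7, 2009 + 80 days = Jul 26, 2009; Jul 25, 2009 is within that limit.
(6) the permitted window runs from Aug 10, 2009 + 22 = Sep 1, 2009 to Aug 10, 2009 + 36 = Sep 15, 2009; done Sep 2, 2009 — within the window.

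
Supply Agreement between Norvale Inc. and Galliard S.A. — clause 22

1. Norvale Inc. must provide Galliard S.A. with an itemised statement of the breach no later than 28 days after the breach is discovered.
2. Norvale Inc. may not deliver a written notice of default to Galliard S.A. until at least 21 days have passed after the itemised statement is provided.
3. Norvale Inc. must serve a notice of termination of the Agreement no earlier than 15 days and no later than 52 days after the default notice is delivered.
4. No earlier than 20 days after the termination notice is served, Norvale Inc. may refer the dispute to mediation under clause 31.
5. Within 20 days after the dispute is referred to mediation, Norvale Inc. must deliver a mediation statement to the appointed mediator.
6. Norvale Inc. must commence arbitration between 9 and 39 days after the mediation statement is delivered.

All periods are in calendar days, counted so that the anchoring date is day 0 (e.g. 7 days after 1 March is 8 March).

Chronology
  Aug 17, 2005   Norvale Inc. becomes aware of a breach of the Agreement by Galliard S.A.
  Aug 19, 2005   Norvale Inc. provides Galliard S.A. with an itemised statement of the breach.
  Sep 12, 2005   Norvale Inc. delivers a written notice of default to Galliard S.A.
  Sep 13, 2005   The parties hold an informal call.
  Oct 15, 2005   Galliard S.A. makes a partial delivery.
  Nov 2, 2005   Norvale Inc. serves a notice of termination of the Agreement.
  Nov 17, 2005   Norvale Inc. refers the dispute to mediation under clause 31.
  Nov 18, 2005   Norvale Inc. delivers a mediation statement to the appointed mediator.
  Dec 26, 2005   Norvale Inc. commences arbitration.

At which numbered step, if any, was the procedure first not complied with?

(1) due by Aug 17, 2005 + 28 days = Sep 14, 2005; Aug 19, 2005 is within that limit.
(2) permitted from Aug 19, 2005 + 21 days = Sep 9, 2005 onward; Sep 12, 2005 is on or after that date.
(3) the permitted window runs from Sep 12, 2005 + 15 = Sep 27, 2005 to Sep 12, 2005 + 52 = Nov 3, 2005; done Nov 2, 2005 — within the window.
(4) permitted from Nov 2, 2005 + 20 days = Nov 22, 2005 onward; acted on Nov 17, 2005, 5 days prematurely.

Step 4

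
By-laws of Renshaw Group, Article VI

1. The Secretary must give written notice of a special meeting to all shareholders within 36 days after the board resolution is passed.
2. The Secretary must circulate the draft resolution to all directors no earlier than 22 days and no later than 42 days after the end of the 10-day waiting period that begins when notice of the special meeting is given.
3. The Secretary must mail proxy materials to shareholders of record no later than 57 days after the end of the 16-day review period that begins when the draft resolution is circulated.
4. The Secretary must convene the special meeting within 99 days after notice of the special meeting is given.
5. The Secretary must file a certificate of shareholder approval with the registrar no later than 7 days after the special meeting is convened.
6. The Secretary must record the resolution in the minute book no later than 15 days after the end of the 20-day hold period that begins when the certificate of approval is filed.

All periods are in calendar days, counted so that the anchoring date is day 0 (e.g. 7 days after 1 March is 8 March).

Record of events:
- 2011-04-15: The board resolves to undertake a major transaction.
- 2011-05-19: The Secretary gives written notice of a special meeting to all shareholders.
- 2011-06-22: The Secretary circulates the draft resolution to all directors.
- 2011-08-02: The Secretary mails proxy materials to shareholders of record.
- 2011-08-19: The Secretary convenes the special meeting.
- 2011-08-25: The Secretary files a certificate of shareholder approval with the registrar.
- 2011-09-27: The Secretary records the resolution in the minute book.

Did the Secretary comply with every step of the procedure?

Yes

Step 1: 36 days after 2011-04-15 (when the board resolution is passed) is 2011-05-21; done 2011-05-19 — timely.
Step 2: the window is 22–42 days after 2011-05-29 (end of the 10-day waiting period, which began when notice of the special meeting is given on 2011-05-19), so 2011-06-20 through 2011-07-10; 2011-06-22 falls inside that range.
Step 3: 57 days after 2011-07-08 (end of the 16-day review period, which began when the draft resolution is circulated on 2011-06-22) is 2011-09-03; 2011-08-02 is within that limit.
Step 4: 99 days after 2011-05-19 (when notice of the special meeting is given) is 2011-08-26; 2011-08-19 is within that limit.
Step 5: 7 days after 2011-08-19 (when the special meeting is convened) is 2011-08-26; completed 2011-08-25, before the deadline.
Step 6: 15 days after 2011-09-14 (end of the 20-day hold period, which began when the certificate of approval is filed on 2011-08-25) is 2011-09-29; 2011-09-27 is within that limit.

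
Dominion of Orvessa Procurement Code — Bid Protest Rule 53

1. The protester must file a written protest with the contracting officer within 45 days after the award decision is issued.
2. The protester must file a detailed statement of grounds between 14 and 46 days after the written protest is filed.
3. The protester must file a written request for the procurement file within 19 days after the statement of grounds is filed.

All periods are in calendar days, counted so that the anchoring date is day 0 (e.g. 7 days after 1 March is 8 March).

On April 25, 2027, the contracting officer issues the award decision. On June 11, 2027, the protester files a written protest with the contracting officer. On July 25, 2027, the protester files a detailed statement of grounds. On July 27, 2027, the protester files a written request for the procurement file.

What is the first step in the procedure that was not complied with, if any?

Step 1

Step 1 — counting 45 days from April 25, 2027 (when the award decision is issued) gives a deadline of June 9, 2027; not done until June 11, 2027, 2 days after the deadline.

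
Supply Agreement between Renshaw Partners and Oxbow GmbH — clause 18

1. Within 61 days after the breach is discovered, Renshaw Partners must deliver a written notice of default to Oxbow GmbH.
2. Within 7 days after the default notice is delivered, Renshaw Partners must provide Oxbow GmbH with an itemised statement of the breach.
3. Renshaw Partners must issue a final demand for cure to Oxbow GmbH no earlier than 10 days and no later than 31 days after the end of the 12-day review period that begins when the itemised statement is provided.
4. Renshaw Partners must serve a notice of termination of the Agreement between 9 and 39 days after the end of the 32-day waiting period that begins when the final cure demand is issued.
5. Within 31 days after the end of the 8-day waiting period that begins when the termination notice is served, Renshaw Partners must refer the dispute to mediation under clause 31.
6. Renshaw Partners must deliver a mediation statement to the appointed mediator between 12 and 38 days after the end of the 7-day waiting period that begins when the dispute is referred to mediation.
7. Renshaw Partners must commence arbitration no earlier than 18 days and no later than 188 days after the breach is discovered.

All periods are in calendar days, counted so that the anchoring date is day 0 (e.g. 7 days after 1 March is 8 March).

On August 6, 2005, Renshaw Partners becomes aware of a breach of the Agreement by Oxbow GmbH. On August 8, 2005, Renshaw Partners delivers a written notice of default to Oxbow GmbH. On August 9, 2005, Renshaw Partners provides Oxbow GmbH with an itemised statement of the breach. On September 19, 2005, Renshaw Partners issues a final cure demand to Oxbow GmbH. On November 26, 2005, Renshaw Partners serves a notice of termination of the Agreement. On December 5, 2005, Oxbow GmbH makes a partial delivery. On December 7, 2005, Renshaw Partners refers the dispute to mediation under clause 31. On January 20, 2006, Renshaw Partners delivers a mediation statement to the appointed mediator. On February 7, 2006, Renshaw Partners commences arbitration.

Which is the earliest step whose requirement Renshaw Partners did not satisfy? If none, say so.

None — every step was satisfied

Step 1 — counting 61 days from August 6, 2005 (when the breach is discovered) gives a deadline of October 6, 2005; completed August 8, 2005, before the deadline.
Step 2 — counting 7 days from August 8, 2005 (when the default notice is delivered) gives a deadline of August 15, 2005; August 9, 2005 is within that limit.
Step 3 — 10 and 31 days from August 21, 2005 (end of the 12-day review period, which began when the itemised statement is provided on August 9, 2005) are August 31, 2005 and September 21, 2005 respectively; done September 19, 2005, which is between those dates.
Step 4 — 9 and 39 days from October 21, 2005 (end of the 32-day waiting period, which began when the final cure demand is issued on September 19, 2005) are October 30, 2005 and November 29, 2005 respectively; November 26, 2005 falls inside that range.
Step 5 — counting 31 days from December 4, 2005 (end of the 8-day waiting period, which began when the termination notice is served on November 26, 2005) gives a deadline of January 4, 2006; December 7, 2005 is within that limit.
Step 6 — 12 and 38 days from December 14, 2005 (end of the 7-day waiting period, which began when the dispute is referred to mediation on December 7, 2005) are December 26, 2005 and January 21, 2006 respectively; done January 20, 2006, which is between those dates.
Step 7 — 18 and 188 days from August 6, 2005 (when the breach is discovered) are August 24, 2005 and February 10, 2006 respectively; done February 7, 2006, which is between those dates.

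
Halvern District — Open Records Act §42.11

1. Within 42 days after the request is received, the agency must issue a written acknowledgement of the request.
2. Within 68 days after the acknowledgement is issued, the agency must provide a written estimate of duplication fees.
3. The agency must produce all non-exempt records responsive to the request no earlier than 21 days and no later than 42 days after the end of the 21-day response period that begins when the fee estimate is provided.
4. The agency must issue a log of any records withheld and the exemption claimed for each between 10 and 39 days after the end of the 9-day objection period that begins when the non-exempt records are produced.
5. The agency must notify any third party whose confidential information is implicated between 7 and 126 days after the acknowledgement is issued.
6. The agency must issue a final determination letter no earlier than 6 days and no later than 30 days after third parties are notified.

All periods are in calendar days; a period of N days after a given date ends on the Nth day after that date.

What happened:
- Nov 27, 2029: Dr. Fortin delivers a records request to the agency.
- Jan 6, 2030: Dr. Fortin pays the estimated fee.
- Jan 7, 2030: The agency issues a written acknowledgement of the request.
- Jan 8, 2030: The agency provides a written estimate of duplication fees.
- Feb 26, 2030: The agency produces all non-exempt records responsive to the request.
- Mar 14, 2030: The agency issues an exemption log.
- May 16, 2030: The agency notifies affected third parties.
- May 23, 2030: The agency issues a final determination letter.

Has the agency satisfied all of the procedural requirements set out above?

Step 1 — counting 42 days from Nov 27, 2029 (when the request is received) gives a deadline of Jan 8, 2030; completed Jan 7, 2030, before the deadline.
Step 2 — counting 68 days from Jan 7, 2030 (when the acknowledgement is issued) gives a deadline of Mar 16, 2030; done Jan 8, 2030 — timely.
Step 3 — 21 and 42 days from Jan 29, 2030 (end of the 21-day response period, which began when the fee estimate is provided on Jan 8, 2030) are Feb 19, 2030 and Mar 12, 2030 respectively; done Feb 26, 2030 — within the window.
Step 4 — 10 and 39 days from Mar 7, 2030 (end of the 9-day objection period, which began when the non-exempt records are produced on Feb 26, 2030) are Mar 17, 2030 and Apr 15, 2030 respectively; done Mar 14, 2030 — 3 days before the window opened.
Later steps need not be reached.

No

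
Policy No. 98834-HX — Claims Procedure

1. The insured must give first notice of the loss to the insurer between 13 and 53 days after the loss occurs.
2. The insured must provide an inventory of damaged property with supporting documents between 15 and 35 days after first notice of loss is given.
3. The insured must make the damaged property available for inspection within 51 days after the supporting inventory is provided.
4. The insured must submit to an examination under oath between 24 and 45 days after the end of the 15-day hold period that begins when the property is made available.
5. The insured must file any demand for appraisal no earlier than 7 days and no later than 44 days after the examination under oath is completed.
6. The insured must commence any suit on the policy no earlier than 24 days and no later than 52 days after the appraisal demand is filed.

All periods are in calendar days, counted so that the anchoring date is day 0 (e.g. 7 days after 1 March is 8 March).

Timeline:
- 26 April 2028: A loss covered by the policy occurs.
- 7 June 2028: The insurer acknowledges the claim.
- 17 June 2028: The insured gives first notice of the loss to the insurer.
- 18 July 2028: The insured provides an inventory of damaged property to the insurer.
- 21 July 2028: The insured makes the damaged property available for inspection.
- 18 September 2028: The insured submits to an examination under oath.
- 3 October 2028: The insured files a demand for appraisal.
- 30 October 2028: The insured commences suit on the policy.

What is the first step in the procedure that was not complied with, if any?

None — every step was satisfied

(1) the permitted window runs from 26 April 2028 + 13 = 9 May 2028 to 26 April 2028 + 53 = 18 June 2028; done 17 June 2028, which is between those dates.
(2) the permitted window runs from 17 June 2028 + 15 = 2 July 2028 to 17 June 2028 + 35 = 22 July 2028; 18 July 2028 falls inside that range.
(3) due by 18 July 2028 + 51 days = 7 September 2028; completed 21 July 2028, before the deadline.
(4) the permitted window runs from 5 August 2028 + 24 = 29 August 2028 to 5 August 2028 + 45 = 19 September 2028; done 18 September 2028 — within the window.
(5) the permitted window runs from 18 September 2028 + 7 = 25 September 2028 to 18 September 2028 + 44 = 1 November 2028; 3 October 2028 falls inside that range.
(6) the permitted window runs from 3 October 2028 + 24 = 27 October 2028 to 3 October 2028 + 52 = 24 November 2028; done 30 October 2028 — within the window.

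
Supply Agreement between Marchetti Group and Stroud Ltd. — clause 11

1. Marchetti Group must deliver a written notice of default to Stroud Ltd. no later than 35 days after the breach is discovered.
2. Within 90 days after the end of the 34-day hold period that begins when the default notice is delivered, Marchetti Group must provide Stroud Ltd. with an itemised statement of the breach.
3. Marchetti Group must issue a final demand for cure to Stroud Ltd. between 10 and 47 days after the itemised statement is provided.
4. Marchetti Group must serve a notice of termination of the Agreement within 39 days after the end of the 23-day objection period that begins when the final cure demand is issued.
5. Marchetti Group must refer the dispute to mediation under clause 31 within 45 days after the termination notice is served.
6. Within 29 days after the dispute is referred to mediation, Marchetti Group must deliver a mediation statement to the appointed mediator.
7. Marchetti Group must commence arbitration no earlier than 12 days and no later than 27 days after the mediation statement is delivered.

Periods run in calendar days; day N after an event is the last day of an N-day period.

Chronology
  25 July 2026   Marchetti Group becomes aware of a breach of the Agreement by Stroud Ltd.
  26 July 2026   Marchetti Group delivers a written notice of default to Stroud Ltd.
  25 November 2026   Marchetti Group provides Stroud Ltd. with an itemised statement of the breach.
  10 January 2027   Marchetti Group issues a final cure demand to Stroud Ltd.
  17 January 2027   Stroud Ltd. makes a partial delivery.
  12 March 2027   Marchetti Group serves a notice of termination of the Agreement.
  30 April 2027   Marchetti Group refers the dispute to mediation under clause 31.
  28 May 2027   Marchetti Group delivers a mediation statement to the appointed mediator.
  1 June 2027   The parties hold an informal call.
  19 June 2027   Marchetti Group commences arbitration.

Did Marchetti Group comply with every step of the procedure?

(1) due by 25 July 2026 + 35 days = 29 August 2026; 26 July 2026 is within that limit.
(2) due by 29 August 2026 + 90 days = 27 November 2026; completed 25 November 2026, before the deadline.
(3) the permitted window runs from 25 November 2026 + 10 = 5 December 2026 to 25 November 2026 + 47 = 11 January 2027; 10 January 2027 falls inside that range.
(4) due by 2 February 2027 + 39 days = 13 March 2027; 12 March 2027 is within that limit.
(5) due by 12 March 2027 + 45 days = 26 April 2027; not done until 30 April 2027, 4 days after the deadline.

No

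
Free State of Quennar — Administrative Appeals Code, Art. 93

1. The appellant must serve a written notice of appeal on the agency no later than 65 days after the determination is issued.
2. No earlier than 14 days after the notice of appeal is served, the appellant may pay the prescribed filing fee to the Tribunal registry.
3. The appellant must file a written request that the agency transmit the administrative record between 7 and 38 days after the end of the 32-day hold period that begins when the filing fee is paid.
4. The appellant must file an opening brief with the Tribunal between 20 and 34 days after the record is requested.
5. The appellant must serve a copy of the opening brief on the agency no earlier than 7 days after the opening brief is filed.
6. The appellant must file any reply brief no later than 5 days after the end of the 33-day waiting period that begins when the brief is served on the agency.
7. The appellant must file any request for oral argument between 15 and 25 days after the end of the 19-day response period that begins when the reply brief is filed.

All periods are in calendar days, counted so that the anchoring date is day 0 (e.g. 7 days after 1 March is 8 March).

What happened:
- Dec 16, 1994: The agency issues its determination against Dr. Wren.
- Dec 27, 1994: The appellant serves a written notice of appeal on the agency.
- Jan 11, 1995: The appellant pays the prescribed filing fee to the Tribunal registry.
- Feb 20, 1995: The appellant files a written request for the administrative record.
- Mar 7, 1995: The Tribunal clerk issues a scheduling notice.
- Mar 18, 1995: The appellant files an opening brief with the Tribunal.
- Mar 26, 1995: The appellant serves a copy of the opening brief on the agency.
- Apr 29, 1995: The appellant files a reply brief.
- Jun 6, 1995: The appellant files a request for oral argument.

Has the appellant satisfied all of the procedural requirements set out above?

(1) due by Dec 16, 1994 + 65 days = Feb 19, 1995; done Dec 27, 1994 — timely.
(2) permitted from Dec 27, 1994 + 14 days = Jan 10, 1995 onward; done Jan 11, 1995, after the minimum wait.
(3) the permitted window runs from Feb 12, 1995 + 7 = Feb 19, 1995 to Feb 12, 1995 + 38 = Mar 22, 1995; Feb 20, 1995 falls inside that range.
(4) the permitted window runs from Feb 20, 1995 + 20 = Mar 12, 1995 to Feb 20, 1995 + 34 = Mar 26, 1995; done Mar 18, 1995 — within the window.
(5) permitted from Mar 18, 1995 + 7 days = Mar 25, 1995 onward; done Mar 26, 1995 — permitted.
(6) due by Apr 28, 1995 + 5 days = May 3, 1995; completed Apr 29, 1995, before the deadline.
(7) the permitted window runs from May 18, 1995 + 15 = Jun 2, 1995 to May 18, 1995 + 25 = Jun 12, 1995; done Jun 6, 1995, which is between those dates.

Yes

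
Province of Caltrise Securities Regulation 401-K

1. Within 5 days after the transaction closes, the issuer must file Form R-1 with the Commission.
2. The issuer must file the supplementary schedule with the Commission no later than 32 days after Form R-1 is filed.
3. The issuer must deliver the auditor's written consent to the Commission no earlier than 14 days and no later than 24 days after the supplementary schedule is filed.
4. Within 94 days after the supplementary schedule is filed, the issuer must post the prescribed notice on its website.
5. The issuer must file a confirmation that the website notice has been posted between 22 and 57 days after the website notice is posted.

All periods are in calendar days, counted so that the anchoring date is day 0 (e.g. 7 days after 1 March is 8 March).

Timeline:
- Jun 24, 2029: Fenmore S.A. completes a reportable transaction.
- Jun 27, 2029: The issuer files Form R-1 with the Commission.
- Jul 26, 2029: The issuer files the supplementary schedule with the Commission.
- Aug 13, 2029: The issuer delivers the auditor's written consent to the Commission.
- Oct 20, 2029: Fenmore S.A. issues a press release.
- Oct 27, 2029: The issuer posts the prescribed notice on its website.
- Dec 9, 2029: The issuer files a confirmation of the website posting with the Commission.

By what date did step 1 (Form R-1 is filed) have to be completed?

Jun 29, 2029

Step 1 runs from Jun 24, 2029, when the transaction closes. 5 days after Jun 24, 2029 is Jun 29, 2029.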